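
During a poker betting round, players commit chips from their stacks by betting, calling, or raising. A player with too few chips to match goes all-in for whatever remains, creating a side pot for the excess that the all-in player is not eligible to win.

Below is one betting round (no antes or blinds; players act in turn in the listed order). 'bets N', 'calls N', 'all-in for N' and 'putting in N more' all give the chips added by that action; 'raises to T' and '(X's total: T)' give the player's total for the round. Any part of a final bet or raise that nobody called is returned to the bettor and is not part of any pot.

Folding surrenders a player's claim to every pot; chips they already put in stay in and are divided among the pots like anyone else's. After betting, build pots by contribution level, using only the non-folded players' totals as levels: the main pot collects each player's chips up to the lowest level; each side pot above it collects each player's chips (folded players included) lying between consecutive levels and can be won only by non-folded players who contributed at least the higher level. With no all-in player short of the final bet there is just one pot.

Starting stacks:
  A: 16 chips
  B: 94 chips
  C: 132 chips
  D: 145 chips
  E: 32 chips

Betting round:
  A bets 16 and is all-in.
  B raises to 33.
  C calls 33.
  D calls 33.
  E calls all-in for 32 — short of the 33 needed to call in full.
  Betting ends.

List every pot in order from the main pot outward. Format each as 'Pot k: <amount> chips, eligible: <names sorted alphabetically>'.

Contributions: A=16, B=33, C=33, D=33, E=32
Pot levels (distinct totals of non-folded players): 16, 32, 33
Layer 1-16: 16 each from A, B, C, D, E = 16*5 = 80 chips; eligible A, B, C, D, E
Layer 17-32: 16 each from B, C, D, E = 16*4 = 64 chips; eligible B, C, D, E
Layer 33-33: 1 each from B, C, D = 1*3 = 3 chips; eligible B, C, D

Pot 1: 80 chips, eligible: A, B, C, D, E
Pot 2: 64 chips, eligible: B, C, D, E
Pot 3: 3 chips, eligible: B, C, D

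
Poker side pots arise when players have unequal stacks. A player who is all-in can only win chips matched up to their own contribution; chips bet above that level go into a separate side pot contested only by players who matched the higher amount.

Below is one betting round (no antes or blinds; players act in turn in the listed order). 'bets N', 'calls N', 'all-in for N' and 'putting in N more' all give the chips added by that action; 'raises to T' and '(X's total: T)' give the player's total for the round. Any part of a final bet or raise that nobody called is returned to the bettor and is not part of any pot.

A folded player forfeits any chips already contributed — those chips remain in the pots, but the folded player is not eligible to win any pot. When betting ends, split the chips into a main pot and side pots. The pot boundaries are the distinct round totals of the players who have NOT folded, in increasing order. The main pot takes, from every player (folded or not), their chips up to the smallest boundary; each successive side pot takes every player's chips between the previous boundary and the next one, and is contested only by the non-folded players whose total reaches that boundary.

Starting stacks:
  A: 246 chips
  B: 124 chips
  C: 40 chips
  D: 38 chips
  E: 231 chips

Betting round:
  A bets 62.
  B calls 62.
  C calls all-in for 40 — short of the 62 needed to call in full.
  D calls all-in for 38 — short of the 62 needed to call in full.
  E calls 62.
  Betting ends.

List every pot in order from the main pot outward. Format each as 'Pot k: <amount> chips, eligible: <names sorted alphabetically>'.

Pot 1: 190 chips, eligible: A, B, C, D, E
Pot 2: 8 chips, eligible: A, B, C, E
Pot 3: 66 chips, eligible: A, B, E

Derivation:
Contributions: A=62, B=62, C=40, D=38, E=62
Pot levels (distinct totals of non-folded players): 38, 40, 62
Layer 1-38: 38 each from A, B, C, D, E = 38*5 = 190 chips; eligible A, B, C, D, E
Layer 39-40: 2 each from A, B, C, E = 2*4 = 8 chips; eligible A, B, C, E
Layer 41-62: 22 each from A, B, E = 22*3 = 66 chips; eligible A, B, E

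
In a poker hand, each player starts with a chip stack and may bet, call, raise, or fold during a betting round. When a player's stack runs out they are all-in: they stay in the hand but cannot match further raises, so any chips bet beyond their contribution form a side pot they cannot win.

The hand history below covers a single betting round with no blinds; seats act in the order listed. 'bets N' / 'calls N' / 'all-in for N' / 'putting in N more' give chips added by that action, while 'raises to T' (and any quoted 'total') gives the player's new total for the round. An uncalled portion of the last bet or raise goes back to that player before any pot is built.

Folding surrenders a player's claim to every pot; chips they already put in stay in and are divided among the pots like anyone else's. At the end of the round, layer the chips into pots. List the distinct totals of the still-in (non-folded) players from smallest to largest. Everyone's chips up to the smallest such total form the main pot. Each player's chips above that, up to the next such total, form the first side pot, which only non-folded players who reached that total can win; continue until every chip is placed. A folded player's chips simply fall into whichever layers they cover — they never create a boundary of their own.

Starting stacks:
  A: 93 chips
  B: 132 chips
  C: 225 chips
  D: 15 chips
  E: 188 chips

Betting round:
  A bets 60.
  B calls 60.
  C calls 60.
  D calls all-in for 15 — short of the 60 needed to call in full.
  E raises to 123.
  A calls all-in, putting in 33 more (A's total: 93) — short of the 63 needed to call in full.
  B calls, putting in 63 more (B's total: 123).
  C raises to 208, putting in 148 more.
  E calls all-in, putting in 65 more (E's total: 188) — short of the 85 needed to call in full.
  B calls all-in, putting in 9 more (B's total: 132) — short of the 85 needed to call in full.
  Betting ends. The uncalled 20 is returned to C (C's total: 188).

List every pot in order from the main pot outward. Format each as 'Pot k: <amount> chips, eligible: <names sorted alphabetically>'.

Pot 1: 75 chips, eligible: A, B, C, D, E
Pot 2: 312 chips, eligible: A, B, C, E
Pot 3: 117 chips, eligible: B, C, E
Pot 4: 112 chips, eligible: C, E

Derivation:
Contributions (after 20 returned to C): A=93, B=132, C=188, D=15, E=188
Pot levels (distinct totals of non-folded players): 15, 93, 132, 188
Layer 1-15: 15 each from A, B, C, D, E = 15*5 = 75 chips; eligible A, B, C, D, E
Layer 16-93: 78 each from A, B, C, E = 78*4 = 312 chips; eligible A, B, C, E
Layer 94-132: 39 each from B, C, E = 39*3 = 117 chips; eligible B, C, E
Layer 133-188: 56 each from C, E = 56*2 = 112 chips; eligible C, E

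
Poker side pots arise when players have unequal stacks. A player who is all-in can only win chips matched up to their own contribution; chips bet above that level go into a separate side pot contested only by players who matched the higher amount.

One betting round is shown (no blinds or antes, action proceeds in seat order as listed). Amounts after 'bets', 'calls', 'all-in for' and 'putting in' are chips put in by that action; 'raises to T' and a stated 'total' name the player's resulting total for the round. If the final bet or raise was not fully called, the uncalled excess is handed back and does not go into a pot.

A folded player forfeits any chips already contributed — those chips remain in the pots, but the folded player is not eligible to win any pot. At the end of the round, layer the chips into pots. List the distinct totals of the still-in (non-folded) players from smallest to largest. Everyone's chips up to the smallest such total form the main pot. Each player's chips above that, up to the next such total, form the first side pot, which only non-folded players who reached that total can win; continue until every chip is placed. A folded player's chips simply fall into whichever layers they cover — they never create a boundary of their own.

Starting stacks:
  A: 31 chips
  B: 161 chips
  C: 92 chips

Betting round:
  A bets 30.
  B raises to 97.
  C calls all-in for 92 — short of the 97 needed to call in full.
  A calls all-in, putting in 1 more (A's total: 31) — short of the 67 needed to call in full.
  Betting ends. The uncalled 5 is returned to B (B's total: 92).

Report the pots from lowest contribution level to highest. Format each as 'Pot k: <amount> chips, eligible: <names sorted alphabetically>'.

Contributions (after 5 returned to B): A=31, B=92, C=92
Pot levels (distinct totals of non-folded players): 31, 92
Layer 1-31: 31 each from A, B, C = 31*3 = 93 chips; eligible A, B, C
Layer 32-92: 61 each from B, C = 61*2 = 122 chips; eligible B, C

Pot 1: 93 chips, eligible: A, B, C
Pot 2: 122 chips, eligible: B, C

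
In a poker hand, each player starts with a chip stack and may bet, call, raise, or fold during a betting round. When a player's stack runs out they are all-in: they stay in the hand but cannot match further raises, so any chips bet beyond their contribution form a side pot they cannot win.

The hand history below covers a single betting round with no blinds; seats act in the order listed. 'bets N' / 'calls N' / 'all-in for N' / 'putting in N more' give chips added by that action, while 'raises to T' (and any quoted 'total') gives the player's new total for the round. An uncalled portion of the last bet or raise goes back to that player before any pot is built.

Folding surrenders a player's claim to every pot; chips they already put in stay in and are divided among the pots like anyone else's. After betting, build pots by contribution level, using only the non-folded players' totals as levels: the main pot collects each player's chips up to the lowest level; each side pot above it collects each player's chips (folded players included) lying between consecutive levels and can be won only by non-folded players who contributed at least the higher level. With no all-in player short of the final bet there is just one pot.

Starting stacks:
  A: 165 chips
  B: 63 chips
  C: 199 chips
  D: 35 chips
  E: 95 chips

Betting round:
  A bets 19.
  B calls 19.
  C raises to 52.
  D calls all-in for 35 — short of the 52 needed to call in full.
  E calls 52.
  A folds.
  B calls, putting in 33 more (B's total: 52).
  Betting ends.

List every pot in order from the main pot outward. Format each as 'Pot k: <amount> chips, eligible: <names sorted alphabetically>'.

Contributions: A=19, B=52, C=52, D=35, E=52
Folded: A
Pot levels (distinct totals of non-folded players): 35, 52
Layer 1-35: A 19 + B 35 + C 35 + D 35 + E 35 = 159 chips; eligible B, C, D, E
Layer 36-52: 17 each from B, C, E = 17*3 = 51 chips; eligible B, C, E

Pot 1: 159 chips, eligible: B, C, D, E
Pot 2: 51 chips, eligible: B, C, E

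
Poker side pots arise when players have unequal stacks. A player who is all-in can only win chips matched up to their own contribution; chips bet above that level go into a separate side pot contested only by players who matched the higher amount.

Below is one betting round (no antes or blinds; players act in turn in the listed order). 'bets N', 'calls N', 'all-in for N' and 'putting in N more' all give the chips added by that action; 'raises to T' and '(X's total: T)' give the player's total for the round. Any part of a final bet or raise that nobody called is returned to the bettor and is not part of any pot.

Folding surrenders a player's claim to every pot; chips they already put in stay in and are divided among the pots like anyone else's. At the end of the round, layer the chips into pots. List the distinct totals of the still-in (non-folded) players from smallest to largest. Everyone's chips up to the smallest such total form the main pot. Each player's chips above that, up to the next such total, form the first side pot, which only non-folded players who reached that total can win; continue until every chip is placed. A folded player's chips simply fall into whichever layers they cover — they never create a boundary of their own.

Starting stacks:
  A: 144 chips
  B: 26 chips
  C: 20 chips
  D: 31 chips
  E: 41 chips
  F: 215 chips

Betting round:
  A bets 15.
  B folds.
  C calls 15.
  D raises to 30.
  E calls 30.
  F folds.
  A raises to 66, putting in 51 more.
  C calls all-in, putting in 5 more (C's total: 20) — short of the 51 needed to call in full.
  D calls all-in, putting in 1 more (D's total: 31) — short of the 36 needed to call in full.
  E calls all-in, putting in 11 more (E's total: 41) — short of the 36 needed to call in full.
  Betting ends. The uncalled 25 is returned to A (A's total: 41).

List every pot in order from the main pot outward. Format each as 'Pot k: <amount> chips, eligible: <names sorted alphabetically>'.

Pot 1: 80 chips, eligible: A, C, D, E
Pot 2: 33 chips, eligible: A, D, E
Pot 3: 20 chips, eligible: A, E

Derivation:
Contributions (after 25 returned to A): A=41, C=20, D=31, E=41
Folded: B, F
Pot levels (distinct totals of non-folded players): 20, 31, 41
Layer 1-20: 20 each from A, C, D, E = 20*4 = 80 chips; eligible A, C, D, E
Layer 21-31: 11 each from A, D, E = 11*3 = 33 chips; eligible A, D, E
Layer 32-41: 10 each from A, E = 10*2 = 20 chips; eligible A, E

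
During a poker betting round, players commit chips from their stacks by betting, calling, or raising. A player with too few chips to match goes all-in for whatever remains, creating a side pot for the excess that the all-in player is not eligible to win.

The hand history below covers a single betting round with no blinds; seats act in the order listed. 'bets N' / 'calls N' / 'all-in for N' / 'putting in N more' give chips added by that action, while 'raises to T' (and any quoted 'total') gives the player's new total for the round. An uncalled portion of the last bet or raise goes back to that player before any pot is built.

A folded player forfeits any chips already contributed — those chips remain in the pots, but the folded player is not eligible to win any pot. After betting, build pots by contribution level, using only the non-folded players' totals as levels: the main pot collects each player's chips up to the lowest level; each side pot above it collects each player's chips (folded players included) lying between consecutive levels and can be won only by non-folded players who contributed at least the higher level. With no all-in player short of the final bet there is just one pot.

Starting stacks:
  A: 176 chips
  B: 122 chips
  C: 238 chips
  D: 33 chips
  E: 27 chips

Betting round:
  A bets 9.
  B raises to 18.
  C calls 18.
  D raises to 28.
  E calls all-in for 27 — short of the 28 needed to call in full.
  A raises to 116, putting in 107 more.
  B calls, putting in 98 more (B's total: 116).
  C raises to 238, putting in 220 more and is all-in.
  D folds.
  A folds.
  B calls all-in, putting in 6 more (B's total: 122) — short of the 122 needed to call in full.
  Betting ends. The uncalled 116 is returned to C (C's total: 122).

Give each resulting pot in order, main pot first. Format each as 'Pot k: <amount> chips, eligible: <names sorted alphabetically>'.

Contributions (after 116 returned to C): A=116, B=122, C=122, D=28, E=27
Folded: A, D
Pot levels (distinct totals of non-folded players): 27, 122
Layer 1-27: 27 each from A, B, C, D, E = 27*5 = 135 chips; eligible B, C, E
Layer 28-122: A 89 + B 95 + C 95 + D 1 = 280 chips; eligible B, C

Pot 1: 135 chips, eligible: B, C, E
Pot 2: 280 chips, eligible: B, C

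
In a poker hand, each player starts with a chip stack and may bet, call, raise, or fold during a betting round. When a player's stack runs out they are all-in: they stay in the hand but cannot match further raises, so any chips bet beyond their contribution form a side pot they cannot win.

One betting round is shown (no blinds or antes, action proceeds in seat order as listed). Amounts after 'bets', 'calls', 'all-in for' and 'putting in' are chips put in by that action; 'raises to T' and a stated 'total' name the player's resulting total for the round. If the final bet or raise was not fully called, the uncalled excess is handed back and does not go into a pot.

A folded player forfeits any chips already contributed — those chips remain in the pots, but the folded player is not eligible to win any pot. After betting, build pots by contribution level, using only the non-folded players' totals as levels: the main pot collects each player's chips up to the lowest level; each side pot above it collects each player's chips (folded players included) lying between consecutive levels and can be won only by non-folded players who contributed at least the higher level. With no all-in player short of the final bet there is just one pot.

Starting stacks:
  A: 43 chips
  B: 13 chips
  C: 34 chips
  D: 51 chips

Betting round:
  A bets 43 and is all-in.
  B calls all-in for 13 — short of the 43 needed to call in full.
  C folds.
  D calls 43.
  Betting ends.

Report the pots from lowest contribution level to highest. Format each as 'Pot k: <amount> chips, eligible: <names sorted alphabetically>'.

Contributions: A=43, B=13, D=43
Folded: C
Pot levels (distinct totals of non-folded players): 13, 43
Layer 1-13: 13 each from A, B, D = 13*3 = 39 chips; eligible A, B, D
Layer 14-43: 30 each from A, D = 30*2 = 60 chips; eligible A, D

Pot 1: 39 chips, eligible: A, B, D
Pot 2: 60 chips, eligible: A, D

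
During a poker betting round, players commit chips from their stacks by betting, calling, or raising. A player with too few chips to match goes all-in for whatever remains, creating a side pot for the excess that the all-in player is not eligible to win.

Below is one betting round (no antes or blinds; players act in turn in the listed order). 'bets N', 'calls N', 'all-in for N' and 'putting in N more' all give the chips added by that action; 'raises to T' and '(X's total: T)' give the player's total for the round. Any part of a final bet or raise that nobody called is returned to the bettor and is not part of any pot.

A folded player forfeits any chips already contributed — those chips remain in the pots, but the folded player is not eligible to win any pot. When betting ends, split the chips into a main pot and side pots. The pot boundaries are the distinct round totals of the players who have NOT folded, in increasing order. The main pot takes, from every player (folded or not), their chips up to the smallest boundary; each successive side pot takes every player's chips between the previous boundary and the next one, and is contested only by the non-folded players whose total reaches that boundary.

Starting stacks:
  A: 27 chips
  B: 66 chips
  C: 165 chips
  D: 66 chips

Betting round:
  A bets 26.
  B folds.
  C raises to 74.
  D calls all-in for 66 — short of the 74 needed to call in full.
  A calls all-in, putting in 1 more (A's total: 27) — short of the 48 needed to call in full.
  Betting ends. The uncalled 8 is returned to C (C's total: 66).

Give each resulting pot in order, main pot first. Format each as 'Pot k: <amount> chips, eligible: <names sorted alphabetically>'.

Contributions (after 8 returned to C): A=27, C=66, D=66
Folded: B
Pot levels (distinct totals of non-folded players): 27, 66
Layer 1-27: 27 each from A, C, D = 27*3 = 81 chips; eligible A, C, D
Layer 28-66: 39 each from C, D = 39*2 = 78 chips; eligible C, D

Pot 1: 81 chips, eligible: A, C, D
Pot 2: 78 chips, eligible: C, D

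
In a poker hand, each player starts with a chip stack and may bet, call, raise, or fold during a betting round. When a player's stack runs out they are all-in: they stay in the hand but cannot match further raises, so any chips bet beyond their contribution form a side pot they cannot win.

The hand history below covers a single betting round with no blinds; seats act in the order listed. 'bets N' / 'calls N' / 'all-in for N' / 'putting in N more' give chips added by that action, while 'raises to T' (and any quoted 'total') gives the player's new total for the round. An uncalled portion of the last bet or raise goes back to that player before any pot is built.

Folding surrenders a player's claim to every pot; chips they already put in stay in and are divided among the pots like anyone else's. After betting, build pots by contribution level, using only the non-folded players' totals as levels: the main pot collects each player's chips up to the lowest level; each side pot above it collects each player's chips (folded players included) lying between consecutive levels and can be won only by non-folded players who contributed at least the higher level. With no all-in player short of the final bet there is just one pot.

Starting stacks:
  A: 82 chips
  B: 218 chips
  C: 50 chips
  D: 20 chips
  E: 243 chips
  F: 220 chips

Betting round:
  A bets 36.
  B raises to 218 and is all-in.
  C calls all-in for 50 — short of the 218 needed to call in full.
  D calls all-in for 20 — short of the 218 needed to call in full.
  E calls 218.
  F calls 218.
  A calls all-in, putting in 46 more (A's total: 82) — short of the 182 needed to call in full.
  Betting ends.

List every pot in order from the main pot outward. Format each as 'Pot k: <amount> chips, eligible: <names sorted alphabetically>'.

Pot 1: 120 chips, eligible: A, B, C, D, E, F
Pot 2: 150 chips, eligible: A, B, C, E, F
Pot 3: 128 chips, eligible: A, B, E, F
Pot 4: 408 chips, eligible: B, E, F

Derivation:
Contributions: A=82, B=218, C=50, D=20, E=218, F=218
Pot levels (distinct totals of non-folded players): 20, 50, 82, 218
Layer 1-20: 20 each from A, B, C, D, E, F = 20*6 = 120 chips; eligible A, B, C, D, E, F
Layer 21-50: 30 each from A, B, C, E, F = 30*5 = 150 chips; eligible A, B, C, E, F
Layer 51-82: 32 each from A, B, E, F = 32*4 = 128 chips; eligible A, B, E, F
Layer 83-218: 136 each from B, E, F = 136*3 = 408 chips; eligible B, E, F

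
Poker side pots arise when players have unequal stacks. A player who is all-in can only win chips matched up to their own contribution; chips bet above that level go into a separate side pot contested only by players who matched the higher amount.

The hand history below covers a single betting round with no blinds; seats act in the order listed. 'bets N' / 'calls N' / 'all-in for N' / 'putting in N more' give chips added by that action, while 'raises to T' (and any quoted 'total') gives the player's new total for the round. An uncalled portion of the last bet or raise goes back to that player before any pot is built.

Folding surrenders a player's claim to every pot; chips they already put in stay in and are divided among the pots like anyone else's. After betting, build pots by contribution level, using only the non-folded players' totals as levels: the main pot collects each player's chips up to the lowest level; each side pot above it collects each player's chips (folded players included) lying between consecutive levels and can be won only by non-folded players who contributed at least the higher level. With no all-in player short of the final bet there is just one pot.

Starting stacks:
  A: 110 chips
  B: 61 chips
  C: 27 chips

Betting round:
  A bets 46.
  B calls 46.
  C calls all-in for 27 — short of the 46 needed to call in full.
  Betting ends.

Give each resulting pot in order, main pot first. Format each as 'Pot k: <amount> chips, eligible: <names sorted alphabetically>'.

Contributions: A=46, B=46, C=27
Pot levels (distinct totals of non-folded players): 27, 46
Layer 1-27: 27 each from A, B, C = 27*3 = 81 chips; eligible A, B, C
Layer 28-46: 19 each from A, B = 19*2 = 38 chips; eligible A, B

Pot 1: 81 chips, eligible: A, B, C
Pot 2: 38 chips, eligible: A, B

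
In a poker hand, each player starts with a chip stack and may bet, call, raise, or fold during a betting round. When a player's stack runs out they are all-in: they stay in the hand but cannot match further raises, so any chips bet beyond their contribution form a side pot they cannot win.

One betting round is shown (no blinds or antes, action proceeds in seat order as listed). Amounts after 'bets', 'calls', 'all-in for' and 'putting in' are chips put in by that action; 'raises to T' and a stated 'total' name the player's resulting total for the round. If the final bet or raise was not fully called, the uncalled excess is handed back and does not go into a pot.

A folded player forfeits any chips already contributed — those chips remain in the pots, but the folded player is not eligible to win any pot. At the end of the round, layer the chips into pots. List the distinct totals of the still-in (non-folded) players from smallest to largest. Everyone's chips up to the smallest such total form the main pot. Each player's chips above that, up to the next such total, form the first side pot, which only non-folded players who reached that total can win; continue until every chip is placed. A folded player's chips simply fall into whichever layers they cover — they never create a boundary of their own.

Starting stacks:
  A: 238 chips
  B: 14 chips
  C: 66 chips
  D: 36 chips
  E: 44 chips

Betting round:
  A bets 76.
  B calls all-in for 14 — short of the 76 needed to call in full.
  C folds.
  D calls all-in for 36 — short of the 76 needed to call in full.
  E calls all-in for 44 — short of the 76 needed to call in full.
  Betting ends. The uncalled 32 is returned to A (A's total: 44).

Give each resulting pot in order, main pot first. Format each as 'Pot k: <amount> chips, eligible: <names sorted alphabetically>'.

Pot 1: 56 chips, eligible: A, B, D, E
Pot 2: 66 chips, eligible: A, D, E
Pot 3: 16 chips, eligible: A, E

Derivation:
Contributions (after 32 returned to A): A=44, B=14, D=36, E=44
Folded: C
Pot levels (distinct totals of non-folded players): 14, 36, 44
Layer 1-14: 14 each from A, B, D, E = 14*4 = 56 chips; eligible A, B, D, E
Layer 15-36: 22 each from A, D, E = 22*3 = 66 chips; eligible A, D, E
Layer 37-44: 8 each from A, E = 8*2 = 16 chips; eligible A, E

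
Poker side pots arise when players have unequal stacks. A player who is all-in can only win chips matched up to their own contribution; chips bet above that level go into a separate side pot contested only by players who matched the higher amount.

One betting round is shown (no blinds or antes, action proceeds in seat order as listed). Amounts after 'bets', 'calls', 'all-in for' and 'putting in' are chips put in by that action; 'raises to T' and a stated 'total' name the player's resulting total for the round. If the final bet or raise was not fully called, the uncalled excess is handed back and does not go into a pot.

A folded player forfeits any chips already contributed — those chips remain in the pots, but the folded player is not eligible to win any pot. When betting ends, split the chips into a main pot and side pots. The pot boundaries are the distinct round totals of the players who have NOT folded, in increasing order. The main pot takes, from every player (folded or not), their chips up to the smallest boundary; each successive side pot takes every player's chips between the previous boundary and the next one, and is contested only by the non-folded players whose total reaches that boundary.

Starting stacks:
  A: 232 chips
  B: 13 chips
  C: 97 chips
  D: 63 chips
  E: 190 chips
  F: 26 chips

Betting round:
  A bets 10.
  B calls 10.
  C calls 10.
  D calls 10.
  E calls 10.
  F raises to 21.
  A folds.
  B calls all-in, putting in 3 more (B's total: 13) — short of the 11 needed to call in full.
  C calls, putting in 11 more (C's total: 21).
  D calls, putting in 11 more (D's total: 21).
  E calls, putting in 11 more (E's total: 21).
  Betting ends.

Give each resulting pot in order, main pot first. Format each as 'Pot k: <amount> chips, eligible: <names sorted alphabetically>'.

Pot 1: 75 chips, eligible: B, C, D, E, F
Pot 2: 32 chips, eligible: C, D, E, F

Derivation:
Contributions: A=10, B=13, C=21, D=21, E=21, F=21
Folded: A
Pot levels (distinct totals of non-folded players): 13, 21
Layer 1-13: A 10 + B 13 + C 13 + D 13 + E 13 + F 13 = 75 chips; eligible B, C, D, E, F
Layer 14-21: 8 each from C, D, E, F = 8*4 = 32 chips; eligible C, D, E, F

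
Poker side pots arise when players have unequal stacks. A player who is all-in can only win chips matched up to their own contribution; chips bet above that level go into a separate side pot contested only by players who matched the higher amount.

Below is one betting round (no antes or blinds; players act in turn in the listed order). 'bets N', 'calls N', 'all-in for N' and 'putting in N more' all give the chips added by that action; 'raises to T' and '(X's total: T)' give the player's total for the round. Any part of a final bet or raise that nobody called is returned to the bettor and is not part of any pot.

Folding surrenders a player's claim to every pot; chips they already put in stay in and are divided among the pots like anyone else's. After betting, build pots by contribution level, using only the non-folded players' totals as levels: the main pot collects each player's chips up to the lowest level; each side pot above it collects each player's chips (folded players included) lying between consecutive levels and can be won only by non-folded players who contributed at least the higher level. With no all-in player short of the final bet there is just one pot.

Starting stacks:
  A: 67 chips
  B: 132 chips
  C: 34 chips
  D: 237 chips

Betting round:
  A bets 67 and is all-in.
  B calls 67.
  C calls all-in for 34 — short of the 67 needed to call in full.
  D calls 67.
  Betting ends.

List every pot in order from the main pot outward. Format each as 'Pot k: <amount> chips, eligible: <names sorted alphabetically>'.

Pot 1: 136 chips, eligible: A, B, C, D
Pot 2: 99 chips, eligible: A, B, D

Derivation:
Contributions: A=67, B=67, C=34, D=67
Pot levels (distinct totals of non-folded players): 34, 67
Layer 1-34: 34 each from A, B, C, D = 34*4 = 136 chips; eligible A, B, C, D
Layer 35-67: 33 each from A, B, D = 33*3 = 99 chips; eligible A, B, D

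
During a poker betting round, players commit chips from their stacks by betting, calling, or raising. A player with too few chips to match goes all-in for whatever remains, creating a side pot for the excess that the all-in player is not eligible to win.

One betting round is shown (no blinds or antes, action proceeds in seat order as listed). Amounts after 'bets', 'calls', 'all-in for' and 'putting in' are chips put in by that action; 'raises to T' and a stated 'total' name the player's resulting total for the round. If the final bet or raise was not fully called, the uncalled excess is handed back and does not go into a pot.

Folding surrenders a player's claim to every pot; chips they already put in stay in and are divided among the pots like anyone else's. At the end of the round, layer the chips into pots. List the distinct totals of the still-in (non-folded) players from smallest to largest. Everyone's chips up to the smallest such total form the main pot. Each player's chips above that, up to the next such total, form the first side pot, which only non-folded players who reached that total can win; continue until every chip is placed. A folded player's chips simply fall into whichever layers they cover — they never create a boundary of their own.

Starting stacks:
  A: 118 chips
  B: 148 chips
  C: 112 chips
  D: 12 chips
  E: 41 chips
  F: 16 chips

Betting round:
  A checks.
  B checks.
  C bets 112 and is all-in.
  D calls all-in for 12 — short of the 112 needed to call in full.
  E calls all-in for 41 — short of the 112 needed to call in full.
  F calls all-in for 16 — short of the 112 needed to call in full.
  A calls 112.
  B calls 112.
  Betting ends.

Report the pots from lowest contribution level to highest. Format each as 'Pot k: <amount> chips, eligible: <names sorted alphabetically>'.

Contributions: A=112, B=112, C=112, D=12, E=41, F=16
Pot levels (distinct totals of non-folded players): 12, 16, 41, 112
Layer 1-12: 12 each from A, B, C, D, E, F = 12*6 = 72 chips; eligible A, B, C, D, E, F
Layer 13-16: 4 each from A, B, C, E, F = 4*5 = 20 chips; eligible A, B, C, E, F
Layer 17-41: 25 each from A, B, C, E = 25*4 = 100 chips; eligible A, B, C, E
Layer 42-112: 71 each from A, B, C = 71*3 = 213 chips; eligible A, B, C

Pot 1: 72 chips, eligible: A, B, C, D, E, F
Pot 2: 20 chips, eligible: A, B, C, E, F
Pot 3: 100 chips, eligible: A, B, C, E
Pot 4: 213 chips, eligible: A, B, C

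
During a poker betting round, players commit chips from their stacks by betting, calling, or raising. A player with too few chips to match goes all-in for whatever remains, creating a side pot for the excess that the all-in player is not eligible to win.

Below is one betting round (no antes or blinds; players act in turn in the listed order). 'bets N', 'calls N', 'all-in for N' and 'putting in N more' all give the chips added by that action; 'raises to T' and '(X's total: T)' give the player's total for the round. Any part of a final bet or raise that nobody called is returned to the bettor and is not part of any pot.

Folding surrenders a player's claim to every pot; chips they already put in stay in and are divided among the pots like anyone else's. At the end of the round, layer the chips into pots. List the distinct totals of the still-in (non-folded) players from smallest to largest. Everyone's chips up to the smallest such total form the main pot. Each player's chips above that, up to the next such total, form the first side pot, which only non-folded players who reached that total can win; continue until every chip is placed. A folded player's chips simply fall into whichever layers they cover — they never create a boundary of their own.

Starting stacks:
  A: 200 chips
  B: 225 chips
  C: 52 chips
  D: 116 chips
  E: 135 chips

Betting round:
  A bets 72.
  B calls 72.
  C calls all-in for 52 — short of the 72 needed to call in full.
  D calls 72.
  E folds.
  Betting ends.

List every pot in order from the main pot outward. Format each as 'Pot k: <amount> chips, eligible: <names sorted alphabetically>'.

Contributions: A=72, B=72, C=52, D=72
Folded: E
Pot levels (distinct totals of non-folded players): 52, 72
Layer 1-52: 52 each from A, B, C, D = 52*4 = 208 chips; eligible A, B, C, D
Layer 53-72: 20 each from A, B, D = 20*3 = 60 chips; eligible A, B, D

Pot 1: 208 chips, eligible: A, B, C, D
Pot 2: 60 chips, eligible: A, B, D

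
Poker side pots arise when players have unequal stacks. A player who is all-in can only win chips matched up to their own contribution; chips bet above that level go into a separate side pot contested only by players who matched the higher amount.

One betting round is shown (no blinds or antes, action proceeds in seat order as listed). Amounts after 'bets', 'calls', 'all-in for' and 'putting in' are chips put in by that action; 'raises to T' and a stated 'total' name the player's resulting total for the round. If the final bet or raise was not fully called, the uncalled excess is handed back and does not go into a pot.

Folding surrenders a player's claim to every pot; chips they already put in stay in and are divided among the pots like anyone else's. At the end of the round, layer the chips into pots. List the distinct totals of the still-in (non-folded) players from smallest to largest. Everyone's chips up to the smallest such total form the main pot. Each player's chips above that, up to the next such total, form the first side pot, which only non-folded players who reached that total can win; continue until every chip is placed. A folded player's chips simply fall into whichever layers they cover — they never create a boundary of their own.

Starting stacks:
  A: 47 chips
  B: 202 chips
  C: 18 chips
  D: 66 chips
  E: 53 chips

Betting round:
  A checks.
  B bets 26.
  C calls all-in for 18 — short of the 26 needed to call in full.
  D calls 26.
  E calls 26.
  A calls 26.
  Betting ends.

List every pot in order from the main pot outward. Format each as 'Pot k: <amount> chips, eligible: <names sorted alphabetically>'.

Contributions: A=26, B=26, C=18, D=26, E=26
Pot levels (distinct totals of non-folded players): 18, 26
Layer 1-18: 18 each from A, B, C, D, E = 18*5 = 90 chips; eligible A, B, C, D, E
Layer 19-26: 8 each from A, B, D, E = 8*4 = 32 chips; eligible A, B, D, E

Pot 1: 90 chips, eligible: A, B, C, D, E
Pot 2: 32 chips, eligible: A, B, D, E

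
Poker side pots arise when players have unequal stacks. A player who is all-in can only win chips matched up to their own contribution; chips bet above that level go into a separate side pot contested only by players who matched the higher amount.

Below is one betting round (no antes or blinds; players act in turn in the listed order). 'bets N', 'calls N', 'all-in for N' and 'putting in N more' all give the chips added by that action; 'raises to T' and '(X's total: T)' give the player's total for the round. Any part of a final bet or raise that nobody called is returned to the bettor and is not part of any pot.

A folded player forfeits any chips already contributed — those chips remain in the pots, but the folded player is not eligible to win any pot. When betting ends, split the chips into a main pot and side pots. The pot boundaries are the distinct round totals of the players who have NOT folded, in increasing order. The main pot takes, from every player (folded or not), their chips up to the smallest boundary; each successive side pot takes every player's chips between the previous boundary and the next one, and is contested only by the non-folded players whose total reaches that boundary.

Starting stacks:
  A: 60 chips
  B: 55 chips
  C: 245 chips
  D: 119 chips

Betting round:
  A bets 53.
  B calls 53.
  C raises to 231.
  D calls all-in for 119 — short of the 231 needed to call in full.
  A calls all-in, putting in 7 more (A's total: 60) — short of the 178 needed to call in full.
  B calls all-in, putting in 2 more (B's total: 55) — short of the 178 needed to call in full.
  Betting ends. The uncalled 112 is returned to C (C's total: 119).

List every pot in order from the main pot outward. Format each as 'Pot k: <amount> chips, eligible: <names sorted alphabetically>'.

Pot 1: 220 chips, eligible: A, B, C, D
Pot 2: 15 chips, eligible: A, C, D
Pot 3: 118 chips, eligible: C, D

Derivation:
Contributions (after 112 returned to C): A=60, B=55, C=119, D=119
Pot levels (distinct totals of non-folded players): 55, 60, 119
Layer 1-55: 55 each from A, B, C, D = 55*4 = 220 chips; eligible A, B, C, D
Layer 56-60: 5 each from A, C, D = 5*3 = 15 chips; eligible A, C, D
Layer 61-119: 59 each from C, D = 59*2 = 118 chips; eligible C, D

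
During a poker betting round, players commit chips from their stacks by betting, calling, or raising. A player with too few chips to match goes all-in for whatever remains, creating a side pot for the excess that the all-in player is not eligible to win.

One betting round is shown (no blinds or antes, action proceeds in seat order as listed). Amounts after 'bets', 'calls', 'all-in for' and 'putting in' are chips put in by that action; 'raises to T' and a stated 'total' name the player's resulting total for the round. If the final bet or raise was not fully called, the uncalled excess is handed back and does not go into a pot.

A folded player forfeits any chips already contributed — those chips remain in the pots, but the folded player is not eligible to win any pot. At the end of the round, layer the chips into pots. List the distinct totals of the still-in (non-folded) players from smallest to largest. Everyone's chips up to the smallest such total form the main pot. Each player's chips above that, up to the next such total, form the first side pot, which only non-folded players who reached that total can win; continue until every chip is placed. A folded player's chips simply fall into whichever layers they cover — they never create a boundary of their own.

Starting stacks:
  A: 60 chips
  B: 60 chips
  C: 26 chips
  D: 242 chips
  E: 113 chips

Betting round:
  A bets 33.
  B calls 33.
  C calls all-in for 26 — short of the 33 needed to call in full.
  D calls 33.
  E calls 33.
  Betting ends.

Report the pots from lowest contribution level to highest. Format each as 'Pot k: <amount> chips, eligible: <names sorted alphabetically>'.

Contributions: A=33, B=33, C=26, D=33, E=33
Pot levels (distinct totals of non-folded players): 26, 33
Layer 1-26: 26 each from A, B, C, D, E = 26*5 = 130 chips; eligible A, B, C, D, E
Layer 27-33: 7 each from A, B, D, E = 7*4 = 28 chips; eligible A, B, D, E

Pot 1: 130 chips, eligible: A, B, C, D, E
Pot 2: 28 chips, eligible: A, B, D, E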